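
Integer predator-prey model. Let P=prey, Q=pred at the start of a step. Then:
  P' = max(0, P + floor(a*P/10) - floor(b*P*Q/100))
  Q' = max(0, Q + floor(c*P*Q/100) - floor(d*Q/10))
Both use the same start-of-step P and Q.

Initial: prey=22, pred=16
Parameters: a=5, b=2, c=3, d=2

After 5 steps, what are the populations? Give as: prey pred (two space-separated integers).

Answer: 0 89

Derivation:
Step 1: prey: 22+11-7=26; pred: 16+10-3=23
Step 2: prey: 26+13-11=28; pred: 23+17-4=36
Step 3: prey: 28+14-20=22; pred: 36+30-7=59
Step 4: prey: 22+11-25=8; pred: 59+38-11=86
Step 5: prey: 8+4-13=0; pred: 86+20-17=89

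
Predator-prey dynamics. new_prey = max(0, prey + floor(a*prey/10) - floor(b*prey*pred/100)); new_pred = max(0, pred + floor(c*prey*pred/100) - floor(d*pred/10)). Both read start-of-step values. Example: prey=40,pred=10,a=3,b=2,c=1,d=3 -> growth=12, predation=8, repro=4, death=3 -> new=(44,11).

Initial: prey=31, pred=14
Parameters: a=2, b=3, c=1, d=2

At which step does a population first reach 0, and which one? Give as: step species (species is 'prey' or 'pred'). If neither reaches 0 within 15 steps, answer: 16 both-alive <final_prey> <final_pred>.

Answer: 16 both-alive 9 4

Derivation:
Step 1: prey: 31+6-13=24; pred: 14+4-2=16
Step 2: prey: 24+4-11=17; pred: 16+3-3=16
Step 3: prey: 17+3-8=12; pred: 16+2-3=15
Step 4: prey: 12+2-5=9; pred: 15+1-3=13
Step 5: prey: 9+1-3=7; pred: 13+1-2=12
Step 6: prey: 7+1-2=6; pred: 12+0-2=10
Step 7: prey: 6+1-1=6; pred: 10+0-2=8
Step 8: prey: 6+1-1=6; pred: 8+0-1=7
Step 9: prey: 6+1-1=6; pred: 7+0-1=6
Step 10: prey: 6+1-1=6; pred: 6+0-1=5
Step 11: prey: 6+1-0=7; pred: 5+0-1=4
Step 12: prey: 7+1-0=8; pred: 4+0-0=4
Step 13: prey: 8+1-0=9; pred: 4+0-0=4
Step 14: prey: 9+1-1=9; pred: 4+0-0=4
Steps 15-15: state stable at prey=9, pred=4 (no change)
No extinction within 15 steps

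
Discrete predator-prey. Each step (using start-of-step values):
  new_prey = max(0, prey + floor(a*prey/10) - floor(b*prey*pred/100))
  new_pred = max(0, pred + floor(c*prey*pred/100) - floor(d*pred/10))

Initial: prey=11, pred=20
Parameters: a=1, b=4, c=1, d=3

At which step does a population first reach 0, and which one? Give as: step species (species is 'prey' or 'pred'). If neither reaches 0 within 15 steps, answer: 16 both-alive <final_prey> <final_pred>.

Answer: 16 both-alive 2 3

Derivation:
Step 1: prey: 11+1-8=4; pred: 20+2-6=16
Step 2: prey: 4+0-2=2; pred: 16+0-4=12
Step 3: prey: 2+0-0=2; pred: 12+0-3=9
Step 4: prey: 2+0-0=2; pred: 9+0-2=7
Step 5: prey: 2+0-0=2; pred: 7+0-2=5
Step 6: prey: 2+0-0=2; pred: 5+0-1=4
Step 7: prey: 2+0-0=2; pred: 4+0-1=3
Step 8: prey: 2+0-0=2; pred: 3+0-0=3
Steps 9-15: state stable at prey=2, pred=3 (no change)
No extinction within 15 steps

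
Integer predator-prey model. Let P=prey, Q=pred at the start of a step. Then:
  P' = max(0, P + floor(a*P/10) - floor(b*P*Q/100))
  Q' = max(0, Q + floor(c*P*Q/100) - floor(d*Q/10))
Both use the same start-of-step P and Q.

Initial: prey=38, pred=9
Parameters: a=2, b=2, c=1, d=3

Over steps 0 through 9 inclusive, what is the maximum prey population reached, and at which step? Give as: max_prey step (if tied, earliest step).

Answer: 39 1

Derivation:
Step 1: prey: 38+7-6=39; pred: 9+3-2=10
Step 2: prey: 39+7-7=39; pred: 10+3-3=10
Step 3: prey: 39+7-7=39; pred: 10+3-3=10
Step 4: prey: 39+7-7=39; pred: 10+3-3=10
Step 5: prey: 39+7-7=39; pred: 10+3-3=10
Step 6: prey: 39+7-7=39; pred: 10+3-3=10
Step 7: prey: 39+7-7=39; pred: 10+3-3=10
Step 8: prey: 39+7-7=39; pred: 10+3-3=10
Step 9: prey: 39+7-7=39; pred: 10+3-3=10
Max prey = 39 at step 1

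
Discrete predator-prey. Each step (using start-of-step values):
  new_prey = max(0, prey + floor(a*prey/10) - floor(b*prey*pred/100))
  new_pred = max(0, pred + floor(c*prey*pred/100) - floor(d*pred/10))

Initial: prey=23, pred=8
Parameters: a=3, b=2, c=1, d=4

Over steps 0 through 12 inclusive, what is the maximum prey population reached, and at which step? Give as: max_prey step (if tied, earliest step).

Answer: 112 10

Derivation:
Step 1: prey: 23+6-3=26; pred: 8+1-3=6
Step 2: prey: 26+7-3=30; pred: 6+1-2=5
Step 3: prey: 30+9-3=36; pred: 5+1-2=4
Step 4: prey: 36+10-2=44; pred: 4+1-1=4
Step 5: prey: 44+13-3=54; pred: 4+1-1=4
Step 6: prey: 54+16-4=66; pred: 4+2-1=5
Step 7: prey: 66+19-6=79; pred: 5+3-2=6
Step 8: prey: 79+23-9=93; pred: 6+4-2=8
Step 9: prey: 93+27-14=106; pred: 8+7-3=12
Step 10: prey: 106+31-25=112; pred: 12+12-4=20
Step 11: prey: 112+33-44=101; pred: 20+22-8=34
Step 12: prey: 101+30-68=63; pred: 34+34-13=55
Max prey = 112 at step 10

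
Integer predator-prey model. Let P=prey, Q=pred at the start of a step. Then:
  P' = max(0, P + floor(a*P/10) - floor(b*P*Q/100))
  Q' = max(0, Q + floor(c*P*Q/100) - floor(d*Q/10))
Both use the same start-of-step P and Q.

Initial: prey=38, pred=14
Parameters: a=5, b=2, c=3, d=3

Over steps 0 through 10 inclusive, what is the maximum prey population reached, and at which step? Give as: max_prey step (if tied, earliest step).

Answer: 47 1

Derivation:
Step 1: prey: 38+19-10=47; pred: 14+15-4=25
Step 2: prey: 47+23-23=47; pred: 25+35-7=53
Step 3: prey: 47+23-49=21; pred: 53+74-15=112
Step 4: prey: 21+10-47=0; pred: 112+70-33=149
Step 5: prey: 0+0-0=0; pred: 149+0-44=105
Step 6: prey: 0+0-0=0; pred: 105+0-31=74
Step 7: prey: 0+0-0=0; pred: 74+0-22=52
Step 8: prey: 0+0-0=0; pred: 52+0-15=37
Step 9: prey: 0+0-0=0; pred: 37+0-11=26
Step 10: prey: 0+0-0=0; pred: 26+0-7=19
Max prey = 47 at step 1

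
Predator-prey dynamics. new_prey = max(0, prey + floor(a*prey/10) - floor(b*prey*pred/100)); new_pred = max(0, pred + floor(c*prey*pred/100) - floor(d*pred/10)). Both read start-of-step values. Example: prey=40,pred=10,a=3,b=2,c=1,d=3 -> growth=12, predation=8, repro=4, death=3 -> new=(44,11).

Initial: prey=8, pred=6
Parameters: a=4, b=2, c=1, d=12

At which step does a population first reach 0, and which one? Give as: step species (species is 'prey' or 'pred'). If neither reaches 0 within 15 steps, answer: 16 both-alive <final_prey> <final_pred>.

Answer: 1 pred

Derivation:
Step 1: prey: 8+3-0=11; pred: 6+0-7=0
First extinction: pred at step 1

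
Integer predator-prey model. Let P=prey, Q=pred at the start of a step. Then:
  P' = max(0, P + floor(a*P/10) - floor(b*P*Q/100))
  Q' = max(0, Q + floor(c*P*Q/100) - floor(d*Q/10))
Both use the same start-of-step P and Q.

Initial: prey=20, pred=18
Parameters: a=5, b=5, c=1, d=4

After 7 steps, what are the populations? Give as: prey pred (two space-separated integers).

Step 1: prey: 20+10-18=12; pred: 18+3-7=14
Step 2: prey: 12+6-8=10; pred: 14+1-5=10
Step 3: prey: 10+5-5=10; pred: 10+1-4=7
Step 4: prey: 10+5-3=12; pred: 7+0-2=5
Step 5: prey: 12+6-3=15; pred: 5+0-2=3
Step 6: prey: 15+7-2=20; pred: 3+0-1=2
Step 7: prey: 20+10-2=28; pred: 2+0-0=2

Answer: 28 2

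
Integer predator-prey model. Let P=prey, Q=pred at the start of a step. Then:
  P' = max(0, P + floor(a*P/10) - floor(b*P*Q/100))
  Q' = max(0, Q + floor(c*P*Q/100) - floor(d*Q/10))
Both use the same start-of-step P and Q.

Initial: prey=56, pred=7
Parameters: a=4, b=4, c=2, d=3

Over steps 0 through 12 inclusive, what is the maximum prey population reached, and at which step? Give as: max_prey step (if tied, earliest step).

Answer: 63 1

Derivation:
Step 1: prey: 56+22-15=63; pred: 7+7-2=12
Step 2: prey: 63+25-30=58; pred: 12+15-3=24
Step 3: prey: 58+23-55=26; pred: 24+27-7=44
Step 4: prey: 26+10-45=0; pred: 44+22-13=53
Step 5: prey: 0+0-0=0; pred: 53+0-15=38
Step 6: prey: 0+0-0=0; pred: 38+0-11=27
Step 7: prey: 0+0-0=0; pred: 27+0-8=19
Step 8: prey: 0+0-0=0; pred: 19+0-5=14
Step 9: prey: 0+0-0=0; pred: 14+0-4=10
Step 10: prey: 0+0-0=0; pred: 10+0-3=7
Step 11: prey: 0+0-0=0; pred: 7+0-2=5
Step 12: prey: 0+0-0=0; pred: 5+0-1=4
Max prey = 63 at step 1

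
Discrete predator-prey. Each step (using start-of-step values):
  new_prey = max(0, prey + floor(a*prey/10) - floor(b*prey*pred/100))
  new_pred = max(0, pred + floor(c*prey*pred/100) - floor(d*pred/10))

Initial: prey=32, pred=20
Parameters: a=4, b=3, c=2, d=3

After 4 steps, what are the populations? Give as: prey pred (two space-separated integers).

Step 1: prey: 32+12-19=25; pred: 20+12-6=26
Step 2: prey: 25+10-19=16; pred: 26+13-7=32
Step 3: prey: 16+6-15=7; pred: 32+10-9=33
Step 4: prey: 7+2-6=3; pred: 33+4-9=28

Answer: 3 28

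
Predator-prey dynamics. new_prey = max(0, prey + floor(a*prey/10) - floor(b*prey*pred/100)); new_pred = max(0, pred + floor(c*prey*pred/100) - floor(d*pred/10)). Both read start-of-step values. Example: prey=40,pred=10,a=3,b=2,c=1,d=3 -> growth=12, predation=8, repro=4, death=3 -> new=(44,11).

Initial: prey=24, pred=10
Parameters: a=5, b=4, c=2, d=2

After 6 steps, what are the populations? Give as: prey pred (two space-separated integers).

Step 1: prey: 24+12-9=27; pred: 10+4-2=12
Step 2: prey: 27+13-12=28; pred: 12+6-2=16
Step 3: prey: 28+14-17=25; pred: 16+8-3=21
Step 4: prey: 25+12-21=16; pred: 21+10-4=27
Step 5: prey: 16+8-17=7; pred: 27+8-5=30
Step 6: prey: 7+3-8=2; pred: 30+4-6=28

Answer: 2 28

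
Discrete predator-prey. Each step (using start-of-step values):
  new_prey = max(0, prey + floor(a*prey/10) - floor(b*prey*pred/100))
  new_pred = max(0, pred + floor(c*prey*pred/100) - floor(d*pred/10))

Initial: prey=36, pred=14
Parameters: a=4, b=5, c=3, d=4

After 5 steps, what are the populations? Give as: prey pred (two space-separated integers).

Step 1: prey: 36+14-25=25; pred: 14+15-5=24
Step 2: prey: 25+10-30=5; pred: 24+18-9=33
Step 3: prey: 5+2-8=0; pred: 33+4-13=24
Step 4: prey: 0+0-0=0; pred: 24+0-9=15
Step 5: prey: 0+0-0=0; pred: 15+0-6=9

Answer: 0 9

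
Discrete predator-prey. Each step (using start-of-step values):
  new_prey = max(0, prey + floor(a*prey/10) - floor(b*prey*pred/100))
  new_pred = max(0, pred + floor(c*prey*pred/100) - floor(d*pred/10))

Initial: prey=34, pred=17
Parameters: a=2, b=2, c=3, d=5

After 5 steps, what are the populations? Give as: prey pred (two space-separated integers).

Answer: 2 17

Derivation:
Step 1: prey: 34+6-11=29; pred: 17+17-8=26
Step 2: prey: 29+5-15=19; pred: 26+22-13=35
Step 3: prey: 19+3-13=9; pred: 35+19-17=37
Step 4: prey: 9+1-6=4; pred: 37+9-18=28
Step 5: prey: 4+0-2=2; pred: 28+3-14=17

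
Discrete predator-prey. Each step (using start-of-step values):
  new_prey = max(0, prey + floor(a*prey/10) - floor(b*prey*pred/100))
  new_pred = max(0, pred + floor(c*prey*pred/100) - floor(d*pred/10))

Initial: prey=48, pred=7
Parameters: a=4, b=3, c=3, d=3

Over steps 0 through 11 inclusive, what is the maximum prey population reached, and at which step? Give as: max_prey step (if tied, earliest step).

Step 1: prey: 48+19-10=57; pred: 7+10-2=15
Step 2: prey: 57+22-25=54; pred: 15+25-4=36
Step 3: prey: 54+21-58=17; pred: 36+58-10=84
Step 4: prey: 17+6-42=0; pred: 84+42-25=101
Step 5: prey: 0+0-0=0; pred: 101+0-30=71
Step 6: prey: 0+0-0=0; pred: 71+0-21=50
Step 7: prey: 0+0-0=0; pred: 50+0-15=35
Step 8: prey: 0+0-0=0; pred: 35+0-10=25
Step 9: prey: 0+0-0=0; pred: 25+0-7=18
Step 10: prey: 0+0-0=0; pred: 18+0-5=13
Step 11: prey: 0+0-0=0; pred: 13+0-3=10
Max prey = 57 at step 1

Answer: 57 1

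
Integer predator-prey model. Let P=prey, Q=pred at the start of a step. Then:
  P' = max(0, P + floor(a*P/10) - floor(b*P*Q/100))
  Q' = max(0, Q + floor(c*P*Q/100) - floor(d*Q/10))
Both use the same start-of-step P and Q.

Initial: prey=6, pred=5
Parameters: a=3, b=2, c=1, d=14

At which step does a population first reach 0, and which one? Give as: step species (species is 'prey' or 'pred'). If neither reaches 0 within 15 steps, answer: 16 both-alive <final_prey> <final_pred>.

Answer: 1 pred

Derivation:
Step 1: prey: 6+1-0=7; pred: 5+0-7=0
First extinction: pred at step 1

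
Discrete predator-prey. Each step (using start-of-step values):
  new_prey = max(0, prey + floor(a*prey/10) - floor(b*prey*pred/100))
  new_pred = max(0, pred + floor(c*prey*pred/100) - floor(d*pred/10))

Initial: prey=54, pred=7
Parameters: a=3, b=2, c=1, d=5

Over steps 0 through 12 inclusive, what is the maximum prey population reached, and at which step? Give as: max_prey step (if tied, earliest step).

Step 1: prey: 54+16-7=63; pred: 7+3-3=7
Step 2: prey: 63+18-8=73; pred: 7+4-3=8
Step 3: prey: 73+21-11=83; pred: 8+5-4=9
Step 4: prey: 83+24-14=93; pred: 9+7-4=12
Step 5: prey: 93+27-22=98; pred: 12+11-6=17
Step 6: prey: 98+29-33=94; pred: 17+16-8=25
Step 7: prey: 94+28-47=75; pred: 25+23-12=36
Step 8: prey: 75+22-54=43; pred: 36+27-18=45
Step 9: prey: 43+12-38=17; pred: 45+19-22=42
Step 10: prey: 17+5-14=8; pred: 42+7-21=28
Step 11: prey: 8+2-4=6; pred: 28+2-14=16
Step 12: prey: 6+1-1=6; pred: 16+0-8=8
Max prey = 98 at step 5

Answer: 98 5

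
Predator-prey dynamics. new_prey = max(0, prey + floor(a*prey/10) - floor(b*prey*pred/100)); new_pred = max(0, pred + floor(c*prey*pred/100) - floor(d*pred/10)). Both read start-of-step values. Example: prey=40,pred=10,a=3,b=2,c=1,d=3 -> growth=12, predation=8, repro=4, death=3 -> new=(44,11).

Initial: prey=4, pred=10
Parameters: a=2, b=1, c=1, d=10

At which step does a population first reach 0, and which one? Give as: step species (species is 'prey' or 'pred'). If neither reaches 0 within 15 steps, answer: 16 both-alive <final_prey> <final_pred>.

Step 1: prey: 4+0-0=4; pred: 10+0-10=0
First extinction: pred at step 1

Answer: 1 pred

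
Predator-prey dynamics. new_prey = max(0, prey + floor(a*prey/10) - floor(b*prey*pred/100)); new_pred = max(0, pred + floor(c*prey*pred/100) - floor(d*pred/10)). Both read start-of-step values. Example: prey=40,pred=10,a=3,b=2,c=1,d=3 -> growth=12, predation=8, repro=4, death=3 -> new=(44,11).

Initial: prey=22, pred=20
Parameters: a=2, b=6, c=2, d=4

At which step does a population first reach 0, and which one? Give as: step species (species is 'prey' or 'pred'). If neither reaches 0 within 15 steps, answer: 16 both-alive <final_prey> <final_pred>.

Answer: 1 prey

Derivation:
Step 1: prey: 22+4-26=0; pred: 20+8-8=20
First extinction: prey at step 1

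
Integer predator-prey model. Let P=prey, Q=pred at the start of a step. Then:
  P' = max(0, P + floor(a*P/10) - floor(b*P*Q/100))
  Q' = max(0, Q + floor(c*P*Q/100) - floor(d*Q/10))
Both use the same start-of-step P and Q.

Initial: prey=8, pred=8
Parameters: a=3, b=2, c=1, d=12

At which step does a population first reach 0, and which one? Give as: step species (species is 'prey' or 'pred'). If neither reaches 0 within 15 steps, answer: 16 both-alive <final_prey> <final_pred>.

Step 1: prey: 8+2-1=9; pred: 8+0-9=0
First extinction: pred at step 1

Answer: 1 pred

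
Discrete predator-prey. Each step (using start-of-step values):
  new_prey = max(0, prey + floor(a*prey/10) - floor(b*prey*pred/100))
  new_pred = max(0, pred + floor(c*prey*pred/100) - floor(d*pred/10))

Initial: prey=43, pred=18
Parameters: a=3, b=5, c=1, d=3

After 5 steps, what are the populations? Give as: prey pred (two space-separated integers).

Answer: 1 7

Derivation:
Step 1: prey: 43+12-38=17; pred: 18+7-5=20
Step 2: prey: 17+5-17=5; pred: 20+3-6=17
Step 3: prey: 5+1-4=2; pred: 17+0-5=12
Step 4: prey: 2+0-1=1; pred: 12+0-3=9
Step 5: prey: 1+0-0=1; pred: 9+0-2=7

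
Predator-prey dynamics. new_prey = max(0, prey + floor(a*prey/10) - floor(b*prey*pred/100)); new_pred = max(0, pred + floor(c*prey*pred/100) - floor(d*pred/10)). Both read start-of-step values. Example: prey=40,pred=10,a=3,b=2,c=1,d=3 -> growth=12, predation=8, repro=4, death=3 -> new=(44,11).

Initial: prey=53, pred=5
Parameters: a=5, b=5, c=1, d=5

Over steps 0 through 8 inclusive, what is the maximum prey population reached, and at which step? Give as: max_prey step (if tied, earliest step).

Step 1: prey: 53+26-13=66; pred: 5+2-2=5
Step 2: prey: 66+33-16=83; pred: 5+3-2=6
Step 3: prey: 83+41-24=100; pred: 6+4-3=7
Step 4: prey: 100+50-35=115; pred: 7+7-3=11
Step 5: prey: 115+57-63=109; pred: 11+12-5=18
Step 6: prey: 109+54-98=65; pred: 18+19-9=28
Step 7: prey: 65+32-91=6; pred: 28+18-14=32
Step 8: prey: 6+3-9=0; pred: 32+1-16=17
Max prey = 115 at step 4

Answer: 115 4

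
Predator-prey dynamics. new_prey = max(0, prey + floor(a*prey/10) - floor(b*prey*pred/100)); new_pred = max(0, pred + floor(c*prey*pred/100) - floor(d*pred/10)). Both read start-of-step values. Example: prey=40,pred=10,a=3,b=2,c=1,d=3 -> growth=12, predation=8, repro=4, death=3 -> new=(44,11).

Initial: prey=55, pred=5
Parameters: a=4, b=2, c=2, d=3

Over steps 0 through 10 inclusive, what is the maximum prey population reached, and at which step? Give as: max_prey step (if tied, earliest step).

Answer: 90 3

Derivation:
Step 1: prey: 55+22-5=72; pred: 5+5-1=9
Step 2: prey: 72+28-12=88; pred: 9+12-2=19
Step 3: prey: 88+35-33=90; pred: 19+33-5=47
Step 4: prey: 90+36-84=42; pred: 47+84-14=117
Step 5: prey: 42+16-98=0; pred: 117+98-35=180
Step 6: prey: 0+0-0=0; pred: 180+0-54=126
Step 7: prey: 0+0-0=0; pred: 126+0-37=89
Step 8: prey: 0+0-0=0; pred: 89+0-26=63
Step 9: prey: 0+0-0=0; pred: 63+0-18=45
Step 10: prey: 0+0-0=0; pred: 45+0-13=32
Max prey = 90 at step 3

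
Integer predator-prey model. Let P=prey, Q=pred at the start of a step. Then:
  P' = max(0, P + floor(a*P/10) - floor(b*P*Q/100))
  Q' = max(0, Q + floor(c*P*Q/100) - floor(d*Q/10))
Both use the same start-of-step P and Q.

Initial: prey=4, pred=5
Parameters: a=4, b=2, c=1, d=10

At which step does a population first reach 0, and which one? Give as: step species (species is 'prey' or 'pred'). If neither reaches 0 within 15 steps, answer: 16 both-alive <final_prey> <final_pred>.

Answer: 1 pred

Derivation:
Step 1: prey: 4+1-0=5; pred: 5+0-5=0
First extinction: pred at step 1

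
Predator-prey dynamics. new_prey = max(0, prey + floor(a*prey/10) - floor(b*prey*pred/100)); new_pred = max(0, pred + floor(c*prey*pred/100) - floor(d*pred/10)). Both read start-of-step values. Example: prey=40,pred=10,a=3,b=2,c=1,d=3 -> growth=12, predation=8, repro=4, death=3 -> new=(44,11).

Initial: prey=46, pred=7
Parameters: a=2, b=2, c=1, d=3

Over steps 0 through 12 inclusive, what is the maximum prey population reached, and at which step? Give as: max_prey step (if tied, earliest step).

Step 1: prey: 46+9-6=49; pred: 7+3-2=8
Step 2: prey: 49+9-7=51; pred: 8+3-2=9
Step 3: prey: 51+10-9=52; pred: 9+4-2=11
Step 4: prey: 52+10-11=51; pred: 11+5-3=13
Step 5: prey: 51+10-13=48; pred: 13+6-3=16
Step 6: prey: 48+9-15=42; pred: 16+7-4=19
Step 7: prey: 42+8-15=35; pred: 19+7-5=21
Step 8: prey: 35+7-14=28; pred: 21+7-6=22
Step 9: prey: 28+5-12=21; pred: 22+6-6=22
Step 10: prey: 21+4-9=16; pred: 22+4-6=20
Step 11: prey: 16+3-6=13; pred: 20+3-6=17
Step 12: prey: 13+2-4=11; pred: 17+2-5=14
Max prey = 52 at step 3

Answer: 52 3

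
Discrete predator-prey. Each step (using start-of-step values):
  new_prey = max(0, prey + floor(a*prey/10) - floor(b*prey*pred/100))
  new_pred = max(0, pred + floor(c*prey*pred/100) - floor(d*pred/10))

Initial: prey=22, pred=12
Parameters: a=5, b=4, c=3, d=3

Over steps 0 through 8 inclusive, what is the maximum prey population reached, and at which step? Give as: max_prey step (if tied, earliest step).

Answer: 23 1

Derivation:
Step 1: prey: 22+11-10=23; pred: 12+7-3=16
Step 2: prey: 23+11-14=20; pred: 16+11-4=23
Step 3: prey: 20+10-18=12; pred: 23+13-6=30
Step 4: prey: 12+6-14=4; pred: 30+10-9=31
Step 5: prey: 4+2-4=2; pred: 31+3-9=25
Step 6: prey: 2+1-2=1; pred: 25+1-7=19
Step 7: prey: 1+0-0=1; pred: 19+0-5=14
Step 8: prey: 1+0-0=1; pred: 14+0-4=10
Max prey = 23 at step 1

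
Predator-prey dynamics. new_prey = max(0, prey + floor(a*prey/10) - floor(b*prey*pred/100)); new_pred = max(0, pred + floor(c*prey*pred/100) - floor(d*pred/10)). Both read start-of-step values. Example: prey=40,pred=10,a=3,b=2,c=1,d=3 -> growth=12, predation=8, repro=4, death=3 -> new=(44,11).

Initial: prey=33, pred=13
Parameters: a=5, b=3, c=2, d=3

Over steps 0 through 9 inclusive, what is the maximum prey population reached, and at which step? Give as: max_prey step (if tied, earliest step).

Answer: 37 1

Derivation:
Step 1: prey: 33+16-12=37; pred: 13+8-3=18
Step 2: prey: 37+18-19=36; pred: 18+13-5=26
Step 3: prey: 36+18-28=26; pred: 26+18-7=37
Step 4: prey: 26+13-28=11; pred: 37+19-11=45
Step 5: prey: 11+5-14=2; pred: 45+9-13=41
Step 6: prey: 2+1-2=1; pred: 41+1-12=30
Step 7: prey: 1+0-0=1; pred: 30+0-9=21
Step 8: prey: 1+0-0=1; pred: 21+0-6=15
Step 9: prey: 1+0-0=1; pred: 15+0-4=11
Max prey = 37 at step 1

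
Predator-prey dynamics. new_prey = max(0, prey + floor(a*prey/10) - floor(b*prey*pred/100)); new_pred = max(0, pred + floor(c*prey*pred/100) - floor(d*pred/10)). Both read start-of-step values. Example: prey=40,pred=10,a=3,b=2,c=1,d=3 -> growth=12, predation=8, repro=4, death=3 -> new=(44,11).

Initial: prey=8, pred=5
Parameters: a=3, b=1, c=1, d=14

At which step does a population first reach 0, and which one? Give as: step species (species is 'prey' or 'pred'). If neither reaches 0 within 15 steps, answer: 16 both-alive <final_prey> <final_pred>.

Answer: 1 pred

Derivation:
Step 1: prey: 8+2-0=10; pred: 5+0-7=0
First extinction: pred at step 1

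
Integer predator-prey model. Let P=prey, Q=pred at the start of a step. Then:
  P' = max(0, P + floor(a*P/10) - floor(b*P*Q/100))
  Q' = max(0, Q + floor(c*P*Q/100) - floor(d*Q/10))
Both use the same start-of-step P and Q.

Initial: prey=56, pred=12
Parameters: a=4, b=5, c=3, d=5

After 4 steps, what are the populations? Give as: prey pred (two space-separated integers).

Answer: 0 16

Derivation:
Step 1: prey: 56+22-33=45; pred: 12+20-6=26
Step 2: prey: 45+18-58=5; pred: 26+35-13=48
Step 3: prey: 5+2-12=0; pred: 48+7-24=31
Step 4: prey: 0+0-0=0; pred: 31+0-15=16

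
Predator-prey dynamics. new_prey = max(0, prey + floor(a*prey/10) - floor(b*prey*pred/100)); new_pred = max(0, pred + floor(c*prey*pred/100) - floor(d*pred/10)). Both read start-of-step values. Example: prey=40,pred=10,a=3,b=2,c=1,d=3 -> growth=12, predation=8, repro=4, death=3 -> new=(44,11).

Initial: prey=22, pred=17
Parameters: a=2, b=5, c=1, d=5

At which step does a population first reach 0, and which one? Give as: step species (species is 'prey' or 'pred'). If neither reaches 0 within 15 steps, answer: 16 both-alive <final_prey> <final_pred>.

Step 1: prey: 22+4-18=8; pred: 17+3-8=12
Step 2: prey: 8+1-4=5; pred: 12+0-6=6
Step 3: prey: 5+1-1=5; pred: 6+0-3=3
Step 4: prey: 5+1-0=6; pred: 3+0-1=2
Step 5: prey: 6+1-0=7; pred: 2+0-1=1
Step 6: prey: 7+1-0=8; pred: 1+0-0=1
Step 7: prey: 8+1-0=9; pred: 1+0-0=1
Step 8: prey: 9+1-0=10; pred: 1+0-0=1
Step 9: prey: 10+2-0=12; pred: 1+0-0=1
Step 10: prey: 12+2-0=14; pred: 1+0-0=1
Step 11: prey: 14+2-0=16; pred: 1+0-0=1
Step 12: prey: 16+3-0=19; pred: 1+0-0=1
Step 13: prey: 19+3-0=22; pred: 1+0-0=1
Step 14: prey: 22+4-1=25; pred: 1+0-0=1
Step 15: prey: 25+5-1=29; pred: 1+0-0=1
No extinction within 15 steps

Answer: 16 both-alive 29 1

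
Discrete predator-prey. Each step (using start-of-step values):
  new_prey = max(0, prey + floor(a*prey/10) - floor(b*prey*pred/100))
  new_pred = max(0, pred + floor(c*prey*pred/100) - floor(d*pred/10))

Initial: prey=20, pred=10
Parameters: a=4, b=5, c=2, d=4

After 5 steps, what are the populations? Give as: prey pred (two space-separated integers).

Answer: 16 7

Derivation:
Step 1: prey: 20+8-10=18; pred: 10+4-4=10
Step 2: prey: 18+7-9=16; pred: 10+3-4=9
Step 3: prey: 16+6-7=15; pred: 9+2-3=8
Step 4: prey: 15+6-6=15; pred: 8+2-3=7
Step 5: prey: 15+6-5=16; pred: 7+2-2=7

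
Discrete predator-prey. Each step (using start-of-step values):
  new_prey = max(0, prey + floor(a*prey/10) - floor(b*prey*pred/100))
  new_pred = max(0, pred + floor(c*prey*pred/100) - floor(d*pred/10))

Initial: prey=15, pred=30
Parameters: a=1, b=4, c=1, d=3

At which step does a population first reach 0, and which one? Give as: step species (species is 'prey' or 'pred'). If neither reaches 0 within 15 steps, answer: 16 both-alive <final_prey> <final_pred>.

Answer: 1 prey

Derivation:
Step 1: prey: 15+1-18=0; pred: 30+4-9=25
First extinction: prey at step 1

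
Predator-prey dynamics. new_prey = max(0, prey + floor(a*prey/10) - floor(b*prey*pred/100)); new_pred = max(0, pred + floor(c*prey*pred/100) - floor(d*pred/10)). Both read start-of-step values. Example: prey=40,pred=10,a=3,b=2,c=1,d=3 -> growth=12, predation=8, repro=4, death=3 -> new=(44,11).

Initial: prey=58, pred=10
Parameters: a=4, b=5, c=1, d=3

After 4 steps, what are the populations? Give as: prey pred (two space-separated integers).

Answer: 15 16

Derivation:
Step 1: prey: 58+23-29=52; pred: 10+5-3=12
Step 2: prey: 52+20-31=41; pred: 12+6-3=15
Step 3: prey: 41+16-30=27; pred: 15+6-4=17
Step 4: prey: 27+10-22=15; pred: 17+4-5=16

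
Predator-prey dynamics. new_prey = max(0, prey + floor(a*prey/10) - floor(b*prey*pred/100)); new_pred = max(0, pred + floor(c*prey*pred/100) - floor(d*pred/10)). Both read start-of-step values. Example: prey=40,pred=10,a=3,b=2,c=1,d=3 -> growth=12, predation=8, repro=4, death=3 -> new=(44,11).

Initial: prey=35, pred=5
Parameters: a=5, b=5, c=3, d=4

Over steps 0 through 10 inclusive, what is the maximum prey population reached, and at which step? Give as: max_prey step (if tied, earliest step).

Answer: 49 2

Derivation:
Step 1: prey: 35+17-8=44; pred: 5+5-2=8
Step 2: prey: 44+22-17=49; pred: 8+10-3=15
Step 3: prey: 49+24-36=37; pred: 15+22-6=31
Step 4: prey: 37+18-57=0; pred: 31+34-12=53
Step 5: prey: 0+0-0=0; pred: 53+0-21=32
Step 6: prey: 0+0-0=0; pred: 32+0-12=20
Step 7: prey: 0+0-0=0; pred: 20+0-8=12
Step 8: prey: 0+0-0=0; pred: 12+0-4=8
Step 9: prey: 0+0-0=0; pred: 8+0-3=5
Step 10: prey: 0+0-0=0; pred: 5+0-2=3
Max prey = 49 at step 2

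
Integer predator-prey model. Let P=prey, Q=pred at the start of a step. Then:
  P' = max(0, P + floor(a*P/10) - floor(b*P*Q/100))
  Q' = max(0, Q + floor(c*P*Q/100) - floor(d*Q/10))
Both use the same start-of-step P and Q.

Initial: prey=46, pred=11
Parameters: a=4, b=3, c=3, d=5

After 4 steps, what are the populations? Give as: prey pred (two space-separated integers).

Step 1: prey: 46+18-15=49; pred: 11+15-5=21
Step 2: prey: 49+19-30=38; pred: 21+30-10=41
Step 3: prey: 38+15-46=7; pred: 41+46-20=67
Step 4: prey: 7+2-14=0; pred: 67+14-33=48

Answer: 0 48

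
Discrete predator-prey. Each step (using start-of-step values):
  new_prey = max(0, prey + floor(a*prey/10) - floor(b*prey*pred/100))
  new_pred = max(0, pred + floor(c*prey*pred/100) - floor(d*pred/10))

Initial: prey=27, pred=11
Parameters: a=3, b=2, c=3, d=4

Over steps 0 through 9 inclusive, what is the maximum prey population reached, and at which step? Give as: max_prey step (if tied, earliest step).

Step 1: prey: 27+8-5=30; pred: 11+8-4=15
Step 2: prey: 30+9-9=30; pred: 15+13-6=22
Step 3: prey: 30+9-13=26; pred: 22+19-8=33
Step 4: prey: 26+7-17=16; pred: 33+25-13=45
Step 5: prey: 16+4-14=6; pred: 45+21-18=48
Step 6: prey: 6+1-5=2; pred: 48+8-19=37
Step 7: prey: 2+0-1=1; pred: 37+2-14=25
Step 8: prey: 1+0-0=1; pred: 25+0-10=15
Step 9: prey: 1+0-0=1; pred: 15+0-6=9
Max prey = 30 at step 1

Answer: 30 1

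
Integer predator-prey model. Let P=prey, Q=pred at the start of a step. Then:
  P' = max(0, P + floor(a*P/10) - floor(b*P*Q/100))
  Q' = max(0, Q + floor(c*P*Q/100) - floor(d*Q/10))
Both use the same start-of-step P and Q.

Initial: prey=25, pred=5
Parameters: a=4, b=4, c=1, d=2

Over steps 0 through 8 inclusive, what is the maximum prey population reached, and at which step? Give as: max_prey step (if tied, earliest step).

Step 1: prey: 25+10-5=30; pred: 5+1-1=5
Step 2: prey: 30+12-6=36; pred: 5+1-1=5
Step 3: prey: 36+14-7=43; pred: 5+1-1=5
Step 4: prey: 43+17-8=52; pred: 5+2-1=6
Step 5: prey: 52+20-12=60; pred: 6+3-1=8
Step 6: prey: 60+24-19=65; pred: 8+4-1=11
Step 7: prey: 65+26-28=63; pred: 11+7-2=16
Step 8: prey: 63+25-40=48; pred: 16+10-3=23
Max prey = 65 at step 6

Answer: 65 6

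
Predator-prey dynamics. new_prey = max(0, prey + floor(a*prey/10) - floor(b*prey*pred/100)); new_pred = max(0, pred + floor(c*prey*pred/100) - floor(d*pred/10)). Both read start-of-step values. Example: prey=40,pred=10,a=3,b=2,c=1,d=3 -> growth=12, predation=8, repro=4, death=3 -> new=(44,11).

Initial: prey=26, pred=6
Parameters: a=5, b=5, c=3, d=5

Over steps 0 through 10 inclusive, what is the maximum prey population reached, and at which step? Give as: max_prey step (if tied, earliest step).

Answer: 37 2

Derivation:
Step 1: prey: 26+13-7=32; pred: 6+4-3=7
Step 2: prey: 32+16-11=37; pred: 7+6-3=10
Step 3: prey: 37+18-18=37; pred: 10+11-5=16
Step 4: prey: 37+18-29=26; pred: 16+17-8=25
Step 5: prey: 26+13-32=7; pred: 25+19-12=32
Step 6: prey: 7+3-11=0; pred: 32+6-16=22
Step 7: prey: 0+0-0=0; pred: 22+0-11=11
Step 8: prey: 0+0-0=0; pred: 11+0-5=6
Step 9: prey: 0+0-0=0; pred: 6+0-3=3
Step 10: prey: 0+0-0=0; pred: 3+0-1=2
Max prey = 37 at step 2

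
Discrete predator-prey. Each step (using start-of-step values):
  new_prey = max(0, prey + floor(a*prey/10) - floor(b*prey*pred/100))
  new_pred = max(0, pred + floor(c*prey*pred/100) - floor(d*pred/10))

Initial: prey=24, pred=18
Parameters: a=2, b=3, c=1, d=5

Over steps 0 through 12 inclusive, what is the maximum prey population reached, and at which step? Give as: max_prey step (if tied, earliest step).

Step 1: prey: 24+4-12=16; pred: 18+4-9=13
Step 2: prey: 16+3-6=13; pred: 13+2-6=9
Step 3: prey: 13+2-3=12; pred: 9+1-4=6
Step 4: prey: 12+2-2=12; pred: 6+0-3=3
Step 5: prey: 12+2-1=13; pred: 3+0-1=2
Step 6: prey: 13+2-0=15; pred: 2+0-1=1
Step 7: prey: 15+3-0=18; pred: 1+0-0=1
Step 8: prey: 18+3-0=21; pred: 1+0-0=1
Step 9: prey: 21+4-0=25; pred: 1+0-0=1
Step 10: prey: 25+5-0=30; pred: 1+0-0=1
Step 11: prey: 30+6-0=36; pred: 1+0-0=1
Step 12: prey: 36+7-1=42; pred: 1+0-0=1
Max prey = 42 at step 12

Answer: 42 12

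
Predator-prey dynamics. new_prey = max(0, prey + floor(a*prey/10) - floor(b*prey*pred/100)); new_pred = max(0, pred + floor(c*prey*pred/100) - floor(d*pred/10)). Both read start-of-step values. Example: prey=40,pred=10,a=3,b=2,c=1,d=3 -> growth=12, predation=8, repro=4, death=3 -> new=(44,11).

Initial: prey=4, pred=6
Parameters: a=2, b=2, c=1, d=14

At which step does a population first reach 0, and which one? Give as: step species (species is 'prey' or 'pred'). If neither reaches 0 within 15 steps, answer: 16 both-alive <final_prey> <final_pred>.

Step 1: prey: 4+0-0=4; pred: 6+0-8=0
First extinction: pred at step 1

Answer: 1 pred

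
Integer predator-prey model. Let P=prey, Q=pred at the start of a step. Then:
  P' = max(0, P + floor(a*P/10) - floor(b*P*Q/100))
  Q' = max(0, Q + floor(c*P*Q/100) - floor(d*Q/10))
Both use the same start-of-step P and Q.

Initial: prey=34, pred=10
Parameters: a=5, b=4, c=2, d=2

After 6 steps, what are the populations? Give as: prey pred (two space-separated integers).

Answer: 0 30

Derivation:
Step 1: prey: 34+17-13=38; pred: 10+6-2=14
Step 2: prey: 38+19-21=36; pred: 14+10-2=22
Step 3: prey: 36+18-31=23; pred: 22+15-4=33
Step 4: prey: 23+11-30=4; pred: 33+15-6=42
Step 5: prey: 4+2-6=0; pred: 42+3-8=37
Step 6: prey: 0+0-0=0; pred: 37+0-7=30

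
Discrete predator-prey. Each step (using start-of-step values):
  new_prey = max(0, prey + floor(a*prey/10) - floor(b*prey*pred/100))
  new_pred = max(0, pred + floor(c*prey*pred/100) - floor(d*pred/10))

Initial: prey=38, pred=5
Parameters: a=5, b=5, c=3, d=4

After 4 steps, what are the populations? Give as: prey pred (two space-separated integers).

Answer: 0 59

Derivation:
Step 1: prey: 38+19-9=48; pred: 5+5-2=8
Step 2: prey: 48+24-19=53; pred: 8+11-3=16
Step 3: prey: 53+26-42=37; pred: 16+25-6=35
Step 4: prey: 37+18-64=0; pred: 35+38-14=59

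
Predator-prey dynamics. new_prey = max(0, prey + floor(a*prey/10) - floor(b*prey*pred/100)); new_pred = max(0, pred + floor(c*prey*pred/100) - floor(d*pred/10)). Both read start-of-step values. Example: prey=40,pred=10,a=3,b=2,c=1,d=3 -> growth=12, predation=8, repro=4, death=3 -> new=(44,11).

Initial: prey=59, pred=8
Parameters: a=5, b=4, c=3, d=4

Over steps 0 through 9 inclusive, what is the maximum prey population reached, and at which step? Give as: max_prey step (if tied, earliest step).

Answer: 70 1

Derivation:
Step 1: prey: 59+29-18=70; pred: 8+14-3=19
Step 2: prey: 70+35-53=52; pred: 19+39-7=51
Step 3: prey: 52+26-106=0; pred: 51+79-20=110
Step 4: prey: 0+0-0=0; pred: 110+0-44=66
Step 5: prey: 0+0-0=0; pred: 66+0-26=40
Step 6: prey: 0+0-0=0; pred: 40+0-16=24
Step 7: prey: 0+0-0=0; pred: 24+0-9=15
Step 8: prey: 0+0-0=0; pred: 15+0-6=9
Step 9: prey: 0+0-0=0; pred: 9+0-3=6
Max prey = 70 at step 1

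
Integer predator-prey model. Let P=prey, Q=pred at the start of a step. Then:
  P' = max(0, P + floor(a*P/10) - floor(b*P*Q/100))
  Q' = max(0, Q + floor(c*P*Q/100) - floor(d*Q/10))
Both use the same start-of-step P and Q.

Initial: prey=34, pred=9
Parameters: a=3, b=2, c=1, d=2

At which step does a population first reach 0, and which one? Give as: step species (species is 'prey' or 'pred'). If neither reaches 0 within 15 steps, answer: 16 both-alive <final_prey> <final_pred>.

Answer: 16 both-alive 4 12

Derivation:
Step 1: prey: 34+10-6=38; pred: 9+3-1=11
Step 2: prey: 38+11-8=41; pred: 11+4-2=13
Step 3: prey: 41+12-10=43; pred: 13+5-2=16
Step 4: prey: 43+12-13=42; pred: 16+6-3=19
Step 5: prey: 42+12-15=39; pred: 19+7-3=23
Step 6: prey: 39+11-17=33; pred: 23+8-4=27
Step 7: prey: 33+9-17=25; pred: 27+8-5=30
Step 8: prey: 25+7-15=17; pred: 30+7-6=31
Step 9: prey: 17+5-10=12; pred: 31+5-6=30
Step 10: prey: 12+3-7=8; pred: 30+3-6=27
Step 11: prey: 8+2-4=6; pred: 27+2-5=24
Step 12: prey: 6+1-2=5; pred: 24+1-4=21
Step 13: prey: 5+1-2=4; pred: 21+1-4=18
Step 14: prey: 4+1-1=4; pred: 18+0-3=15
Step 15: prey: 4+1-1=4; pred: 15+0-3=12
No extinction within 15 steps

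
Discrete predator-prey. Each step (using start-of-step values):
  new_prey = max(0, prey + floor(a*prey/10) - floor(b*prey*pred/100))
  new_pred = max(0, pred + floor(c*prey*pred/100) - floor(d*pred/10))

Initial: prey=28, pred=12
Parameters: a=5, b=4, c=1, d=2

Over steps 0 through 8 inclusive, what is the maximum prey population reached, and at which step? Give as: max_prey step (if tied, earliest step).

Step 1: prey: 28+14-13=29; pred: 12+3-2=13
Step 2: prey: 29+14-15=28; pred: 13+3-2=14
Step 3: prey: 28+14-15=27; pred: 14+3-2=15
Step 4: prey: 27+13-16=24; pred: 15+4-3=16
Step 5: prey: 24+12-15=21; pred: 16+3-3=16
Step 6: prey: 21+10-13=18; pred: 16+3-3=16
Step 7: prey: 18+9-11=16; pred: 16+2-3=15
Step 8: prey: 16+8-9=15; pred: 15+2-3=14
Max prey = 29 at step 1

Answer: 29 1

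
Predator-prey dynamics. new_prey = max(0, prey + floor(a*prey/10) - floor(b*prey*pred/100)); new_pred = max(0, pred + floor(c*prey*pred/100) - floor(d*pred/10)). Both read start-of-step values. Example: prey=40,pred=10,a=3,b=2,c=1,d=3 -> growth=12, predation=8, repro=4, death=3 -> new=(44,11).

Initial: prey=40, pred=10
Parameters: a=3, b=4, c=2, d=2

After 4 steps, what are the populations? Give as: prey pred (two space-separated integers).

Step 1: prey: 40+12-16=36; pred: 10+8-2=16
Step 2: prey: 36+10-23=23; pred: 16+11-3=24
Step 3: prey: 23+6-22=7; pred: 24+11-4=31
Step 4: prey: 7+2-8=1; pred: 31+4-6=29

Answer: 1 29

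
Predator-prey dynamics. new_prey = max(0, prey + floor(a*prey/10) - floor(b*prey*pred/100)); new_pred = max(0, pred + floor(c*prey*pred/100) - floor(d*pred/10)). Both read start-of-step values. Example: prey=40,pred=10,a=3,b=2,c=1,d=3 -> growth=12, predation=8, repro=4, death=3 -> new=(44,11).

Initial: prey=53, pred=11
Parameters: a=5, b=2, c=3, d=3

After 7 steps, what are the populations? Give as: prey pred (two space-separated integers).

Step 1: prey: 53+26-11=68; pred: 11+17-3=25
Step 2: prey: 68+34-34=68; pred: 25+51-7=69
Step 3: prey: 68+34-93=9; pred: 69+140-20=189
Step 4: prey: 9+4-34=0; pred: 189+51-56=184
Step 5: prey: 0+0-0=0; pred: 184+0-55=129
Step 6: prey: 0+0-0=0; pred: 129+0-38=91
Step 7: prey: 0+0-0=0; pred: 91+0-27=64

Answer: 0 64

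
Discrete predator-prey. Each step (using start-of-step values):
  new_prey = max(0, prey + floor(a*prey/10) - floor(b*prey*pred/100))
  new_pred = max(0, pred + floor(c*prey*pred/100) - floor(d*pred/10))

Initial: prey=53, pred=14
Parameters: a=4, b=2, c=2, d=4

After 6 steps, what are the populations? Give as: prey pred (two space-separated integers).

Step 1: prey: 53+21-14=60; pred: 14+14-5=23
Step 2: prey: 60+24-27=57; pred: 23+27-9=41
Step 3: prey: 57+22-46=33; pred: 41+46-16=71
Step 4: prey: 33+13-46=0; pred: 71+46-28=89
Step 5: prey: 0+0-0=0; pred: 89+0-35=54
Step 6: prey: 0+0-0=0; pred: 54+0-21=33

Answer: 0 33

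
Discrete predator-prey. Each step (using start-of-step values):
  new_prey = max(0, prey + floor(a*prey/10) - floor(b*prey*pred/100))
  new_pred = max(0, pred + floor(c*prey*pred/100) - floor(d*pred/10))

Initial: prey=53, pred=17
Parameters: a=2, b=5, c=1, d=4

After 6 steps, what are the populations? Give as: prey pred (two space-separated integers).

Step 1: prey: 53+10-45=18; pred: 17+9-6=20
Step 2: prey: 18+3-18=3; pred: 20+3-8=15
Step 3: prey: 3+0-2=1; pred: 15+0-6=9
Step 4: prey: 1+0-0=1; pred: 9+0-3=6
Step 5: prey: 1+0-0=1; pred: 6+0-2=4
Step 6: prey: 1+0-0=1; pred: 4+0-1=3

Answer: 1 3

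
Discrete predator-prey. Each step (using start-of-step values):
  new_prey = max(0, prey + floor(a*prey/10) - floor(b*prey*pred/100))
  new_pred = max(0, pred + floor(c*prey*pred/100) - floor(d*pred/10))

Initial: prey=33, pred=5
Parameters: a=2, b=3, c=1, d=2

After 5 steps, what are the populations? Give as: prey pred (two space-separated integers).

Step 1: prey: 33+6-4=35; pred: 5+1-1=5
Step 2: prey: 35+7-5=37; pred: 5+1-1=5
Step 3: prey: 37+7-5=39; pred: 5+1-1=5
Step 4: prey: 39+7-5=41; pred: 5+1-1=5
Step 5: prey: 41+8-6=43; pred: 5+2-1=6

Answer: 43 6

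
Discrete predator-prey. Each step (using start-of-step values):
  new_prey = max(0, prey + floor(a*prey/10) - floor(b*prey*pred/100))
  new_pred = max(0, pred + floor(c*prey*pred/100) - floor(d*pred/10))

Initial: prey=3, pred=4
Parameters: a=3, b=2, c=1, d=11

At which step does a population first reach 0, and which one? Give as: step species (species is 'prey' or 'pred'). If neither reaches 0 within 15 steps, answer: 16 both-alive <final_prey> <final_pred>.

Step 1: prey: 3+0-0=3; pred: 4+0-4=0
First extinction: pred at step 1

Answer: 1 pred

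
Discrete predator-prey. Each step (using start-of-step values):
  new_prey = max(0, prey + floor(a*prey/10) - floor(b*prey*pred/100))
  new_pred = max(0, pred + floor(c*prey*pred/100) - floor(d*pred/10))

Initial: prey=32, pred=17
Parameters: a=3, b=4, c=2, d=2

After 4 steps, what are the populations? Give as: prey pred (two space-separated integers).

Step 1: prey: 32+9-21=20; pred: 17+10-3=24
Step 2: prey: 20+6-19=7; pred: 24+9-4=29
Step 3: prey: 7+2-8=1; pred: 29+4-5=28
Step 4: prey: 1+0-1=0; pred: 28+0-5=23

Answer: 0 23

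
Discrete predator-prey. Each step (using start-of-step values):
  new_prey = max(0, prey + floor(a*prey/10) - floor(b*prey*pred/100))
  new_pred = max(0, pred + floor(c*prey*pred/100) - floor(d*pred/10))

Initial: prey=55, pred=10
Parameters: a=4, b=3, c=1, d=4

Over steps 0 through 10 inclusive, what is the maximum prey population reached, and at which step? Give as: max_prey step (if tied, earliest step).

Answer: 66 3

Derivation:
Step 1: prey: 55+22-16=61; pred: 10+5-4=11
Step 2: prey: 61+24-20=65; pred: 11+6-4=13
Step 3: prey: 65+26-25=66; pred: 13+8-5=16
Step 4: prey: 66+26-31=61; pred: 16+10-6=20
Step 5: prey: 61+24-36=49; pred: 20+12-8=24
Step 6: prey: 49+19-35=33; pred: 24+11-9=26
Step 7: prey: 33+13-25=21; pred: 26+8-10=24
Step 8: prey: 21+8-15=14; pred: 24+5-9=20
Step 9: prey: 14+5-8=11; pred: 20+2-8=14
Step 10: prey: 11+4-4=11; pred: 14+1-5=10
Max prey = 66 at step 3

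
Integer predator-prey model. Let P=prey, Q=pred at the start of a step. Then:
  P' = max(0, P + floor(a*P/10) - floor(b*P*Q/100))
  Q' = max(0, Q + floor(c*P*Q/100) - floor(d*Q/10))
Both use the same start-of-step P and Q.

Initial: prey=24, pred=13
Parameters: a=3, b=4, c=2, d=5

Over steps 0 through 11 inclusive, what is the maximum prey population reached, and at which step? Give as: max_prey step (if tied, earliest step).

Answer: 34 11

Derivation:
Step 1: prey: 24+7-12=19; pred: 13+6-6=13
Step 2: prey: 19+5-9=15; pred: 13+4-6=11
Step 3: prey: 15+4-6=13; pred: 11+3-5=9
Step 4: prey: 13+3-4=12; pred: 9+2-4=7
Step 5: prey: 12+3-3=12; pred: 7+1-3=5
Step 6: prey: 12+3-2=13; pred: 5+1-2=4
Step 7: prey: 13+3-2=14; pred: 4+1-2=3
Step 8: prey: 14+4-1=17; pred: 3+0-1=2
Step 9: prey: 17+5-1=21; pred: 2+0-1=1
Step 10: prey: 21+6-0=27; pred: 1+0-0=1
Step 11: prey: 27+8-1=34; pred: 1+0-0=1
Max prey = 34 at step 11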